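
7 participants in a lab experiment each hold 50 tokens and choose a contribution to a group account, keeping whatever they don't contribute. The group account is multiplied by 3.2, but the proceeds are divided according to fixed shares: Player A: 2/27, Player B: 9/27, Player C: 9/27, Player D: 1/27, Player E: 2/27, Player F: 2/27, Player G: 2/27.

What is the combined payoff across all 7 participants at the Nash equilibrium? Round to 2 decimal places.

570.00 tokens

A player with share s gets back 3.2·s per unit contributed, so full contribution is dominant for anyone with s > 1/3.2 = 0.3125 and zero contribution is dominant for anyone below.
The shares above 0.3125 belong to Player B and Player C, contributing 50 each; the remaining 5 contribute 0. Total contributed: 100.
The group account pays out 3.2 × 100 = 320.00 in total (split across the unequal shares, but the aggregate is all that matters for the group sum).
The 5 free-riders keep 50 each, adding 250. Group total = 250 + 320.00 = 570.00.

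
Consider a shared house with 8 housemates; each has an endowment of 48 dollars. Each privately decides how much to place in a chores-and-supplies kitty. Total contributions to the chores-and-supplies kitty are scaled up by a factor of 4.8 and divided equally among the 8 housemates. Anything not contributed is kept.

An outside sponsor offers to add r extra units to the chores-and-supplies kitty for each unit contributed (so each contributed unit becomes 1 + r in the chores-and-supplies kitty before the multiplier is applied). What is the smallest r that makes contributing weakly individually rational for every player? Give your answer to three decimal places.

0.667

With matching at rate r, one contributed unit becomes (1 + r) in the chores-and-supplies kitty and returns 4.8 × (1 + r) / 8 to the contributor.
Setting this equal to 1: 1 + r = 8/4.8 = 1.6667.
So the minimum matching rate is r = 1.6667 − 1 = 0.667.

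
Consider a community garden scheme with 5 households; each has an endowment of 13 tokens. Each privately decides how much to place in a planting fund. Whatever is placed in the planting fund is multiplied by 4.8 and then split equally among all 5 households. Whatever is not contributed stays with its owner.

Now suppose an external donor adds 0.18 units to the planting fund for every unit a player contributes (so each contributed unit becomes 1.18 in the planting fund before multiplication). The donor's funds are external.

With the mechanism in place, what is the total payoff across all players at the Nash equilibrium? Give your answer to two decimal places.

368.16 tokens

Under the mechanism each unit contributed yields 4.8 × 1.18 / 5 = 1.1328 back to its contributor per unit of net cost, which exceeds 1, making full contribution the dominant choice for everyone.
So the Nash equilibrium is full contribution by all 5; the group earns 4.8 × 1.18 × 65 = 368.16.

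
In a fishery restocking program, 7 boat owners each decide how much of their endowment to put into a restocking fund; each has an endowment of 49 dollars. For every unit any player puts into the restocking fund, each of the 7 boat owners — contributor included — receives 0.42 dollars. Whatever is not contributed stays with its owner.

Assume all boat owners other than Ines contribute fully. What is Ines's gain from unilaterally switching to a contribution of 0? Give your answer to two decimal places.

28.42 dollars

Switching from a contribution of 49 to 0 lets Ines keep an extra 49 dollars, but lowers the restocking fund by 49, which costs Ines their own share of that drop: 0.42 × 49 = 20.58.
Net gain = 49 − 20.58 = 28.42. The private return per contributed unit (0.42) is below 1, so free-riding is indeed the best response regardless of what the others do.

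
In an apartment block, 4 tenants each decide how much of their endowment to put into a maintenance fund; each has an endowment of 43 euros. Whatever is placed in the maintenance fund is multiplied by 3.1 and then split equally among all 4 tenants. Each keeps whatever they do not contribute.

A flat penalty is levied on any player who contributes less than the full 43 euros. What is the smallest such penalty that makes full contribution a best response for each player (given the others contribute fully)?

9.68 euros

Given the others contribute fully, the best deviation is to contribute 0 (any partial contribution still incurs the fine and gives up units whose private return 0.7750 is below 1).
Deviating from 43 to 0 saves 43 euros but forfeits the deviator's share of the drop in the maintenance fund: 3.1/4 × 43 = 33.32.
So the deviation gain is 43 − 33.32 = 9.68, and the fine must be at least 9.68 euros to wipe it out.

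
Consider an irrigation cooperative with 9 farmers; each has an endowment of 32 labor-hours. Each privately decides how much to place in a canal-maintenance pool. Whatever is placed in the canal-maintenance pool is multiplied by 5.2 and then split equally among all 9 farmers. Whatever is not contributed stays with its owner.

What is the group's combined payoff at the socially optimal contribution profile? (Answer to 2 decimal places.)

1497.60 labor-hours

Each contributed unit returns 5.200 to the group as a whole (0.5778 to each of 9 players), which exceeds 1, so the social optimum is full contribution: group total = 5.200 × 288 = 1497.60.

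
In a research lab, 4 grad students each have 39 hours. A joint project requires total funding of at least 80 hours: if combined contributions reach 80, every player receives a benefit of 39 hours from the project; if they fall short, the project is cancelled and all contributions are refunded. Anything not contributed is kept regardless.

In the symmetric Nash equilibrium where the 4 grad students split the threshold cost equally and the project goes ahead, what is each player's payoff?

58 hours

Equal share of the threshold: 80/4 = 20.
At this profile no one gains by cutting their contribution: any cut drops the total below 80, the project is cancelled, contributions are refunded, and the deviator ends with 39, which is less than 39 − 20 + 39 = 58. Contributing more than 20 just wastes the excess. So contributing exactly 20 is a best response.
Each player's payoff: 39 − 20 + 39 = 58.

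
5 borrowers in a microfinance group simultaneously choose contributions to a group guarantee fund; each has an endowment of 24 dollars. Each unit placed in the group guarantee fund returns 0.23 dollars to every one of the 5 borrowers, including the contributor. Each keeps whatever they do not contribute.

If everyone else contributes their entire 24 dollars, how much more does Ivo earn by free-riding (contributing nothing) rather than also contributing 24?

Switching from a contribution of 24 to 0 lets Ivo keep an extra 24 dollars, but lowers the group guarantee fund by 24, which costs Ivo their own share of that drop: 0.23 × 24 = 5.52.
Net gain = 24 − 5.52 = 18.48. The private return per contributed unit (0.23) is below 1, so free-riding is indeed the best response regardless of what the others do.

18.48 dollars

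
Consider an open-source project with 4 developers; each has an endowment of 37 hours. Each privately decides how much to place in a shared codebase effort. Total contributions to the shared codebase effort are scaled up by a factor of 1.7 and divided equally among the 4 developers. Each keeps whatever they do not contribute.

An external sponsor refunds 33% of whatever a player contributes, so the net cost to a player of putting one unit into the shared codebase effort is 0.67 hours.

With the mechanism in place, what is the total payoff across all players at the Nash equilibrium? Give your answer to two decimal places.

148.00 hours

Even with the mechanism, each unit contributed returns only (1.7/4) / 0.67 = 0.6343 per unit of net cost, so contributing nothing is still dominant.
Everyone keeps their endowment and the group total is 4 × 37 = 148.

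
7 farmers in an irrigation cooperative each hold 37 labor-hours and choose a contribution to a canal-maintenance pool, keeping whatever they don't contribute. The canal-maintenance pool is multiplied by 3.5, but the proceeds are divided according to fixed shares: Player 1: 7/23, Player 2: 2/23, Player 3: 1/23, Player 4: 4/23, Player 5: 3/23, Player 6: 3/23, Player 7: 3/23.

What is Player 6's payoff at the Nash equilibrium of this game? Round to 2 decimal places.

For player j, contributing a unit is worthwhile iff 3.5 × (j's share) ≥ 1, i.e. iff j's share is at least 0.2857.
Player 1 alone (share 7/23) is above the threshold, contributing 37; the remaining 6 contribute 0. Total contributed: 37.
Player 6 keeps 37 and receives 3.5 × 37 × 3/23 = 16.89 from the canal-maintenance pool, for a payoff of 53.89.

53.89 labor-hours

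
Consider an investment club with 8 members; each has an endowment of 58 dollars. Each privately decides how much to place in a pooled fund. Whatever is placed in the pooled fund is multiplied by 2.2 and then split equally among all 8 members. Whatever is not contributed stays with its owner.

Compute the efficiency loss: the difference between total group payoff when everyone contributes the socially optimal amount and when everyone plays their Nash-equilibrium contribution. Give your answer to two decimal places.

Each contributed unit returns 2.2/8 = 0.2750 to its contributor — below 1 — so contributing 0 is dominant for every player. At the Nash equilibrium everyone keeps their 58, and the group total is 8 × 58 = 464.
Each contributed unit returns 2.200 to the group as a whole (0.2750 to each of 8 players), which exceeds 1, so the social optimum is full contribution: group total = 2.200 × 464 = 1020.80.
Efficiency loss = 1020.80 − 464 = 556.80.

556.80 dollars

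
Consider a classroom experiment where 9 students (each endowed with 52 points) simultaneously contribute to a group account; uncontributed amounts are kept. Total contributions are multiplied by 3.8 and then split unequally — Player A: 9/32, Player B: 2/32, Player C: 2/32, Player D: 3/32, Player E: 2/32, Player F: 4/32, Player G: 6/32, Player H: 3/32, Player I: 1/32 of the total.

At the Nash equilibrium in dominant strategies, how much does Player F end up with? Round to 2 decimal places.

76.70 points

Each unit j contributes comes back to j as 3.8 × (j's share), so j prefers to contribute only if that share exceeds 1/3.8 = 0.2632; otherwise keeping the unit dominates.
Player A alone (share 9/32) is above the threshold, contributing 52; the remaining 8 contribute 0. Total contributed: 52.
Player F keeps 52 and receives 3.8 × 52 × 4/32 = 24.70 from the group account, for a payoff of 76.70.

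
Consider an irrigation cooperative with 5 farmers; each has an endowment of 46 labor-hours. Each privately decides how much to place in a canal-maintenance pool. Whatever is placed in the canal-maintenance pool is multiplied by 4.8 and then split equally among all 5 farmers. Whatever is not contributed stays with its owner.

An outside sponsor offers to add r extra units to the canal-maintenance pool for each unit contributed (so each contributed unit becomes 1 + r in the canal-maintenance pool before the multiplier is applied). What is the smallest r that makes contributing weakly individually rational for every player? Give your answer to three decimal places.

With matching at rate r, one contributed unit becomes (1 + r) in the canal-maintenance pool and returns 4.8 × (1 + r) / 5 to the contributor.
Setting this equal to 1: 1 + r = 5/4.8 = 1.0417.
So the minimum matching rate is r = 1.0417 − 1 = 0.042.

0.042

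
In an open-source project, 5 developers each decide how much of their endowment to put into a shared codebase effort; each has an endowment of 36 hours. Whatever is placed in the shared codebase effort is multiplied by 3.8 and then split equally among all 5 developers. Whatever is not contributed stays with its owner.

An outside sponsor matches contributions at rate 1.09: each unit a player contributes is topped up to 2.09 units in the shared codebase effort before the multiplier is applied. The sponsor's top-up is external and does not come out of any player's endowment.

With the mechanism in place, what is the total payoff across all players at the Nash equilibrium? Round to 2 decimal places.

1429.56 hours

Under the mechanism each unit contributed yields 3.8 × 2.09 / 5 = 1.5884 back to its contributor per unit of net cost, which exceeds 1, making full contribution the dominant choice for everyone.
So the Nash equilibrium is full contribution by all 5; the group earns 3.8 × 2.09 × 180 = 1429.56.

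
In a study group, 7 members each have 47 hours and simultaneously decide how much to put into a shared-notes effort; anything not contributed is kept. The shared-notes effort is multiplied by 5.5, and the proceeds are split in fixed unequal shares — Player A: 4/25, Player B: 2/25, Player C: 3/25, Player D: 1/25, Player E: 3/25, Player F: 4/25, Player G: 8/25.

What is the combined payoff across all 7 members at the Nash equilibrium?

Player j's private return per contributed unit is 5.5 × (j's share). Contributing is weakly dominant for j when that share is at least 1/5.5 = 0.1818, and contributing 0 is dominant otherwise.
Player G alone (share 8/25) is above the threshold, contributing 47; the remaining 6 contribute 0. Total contributed: 47.
The shared-notes effort pays out 5.5 × 47 = 258.50 in total (split across the unequal shares, but the aggregate is all that matters for the group sum).
The 6 free-riders keep 47 each, adding 282. Group total = 282 + 258.50 = 540.50.

540.50 hours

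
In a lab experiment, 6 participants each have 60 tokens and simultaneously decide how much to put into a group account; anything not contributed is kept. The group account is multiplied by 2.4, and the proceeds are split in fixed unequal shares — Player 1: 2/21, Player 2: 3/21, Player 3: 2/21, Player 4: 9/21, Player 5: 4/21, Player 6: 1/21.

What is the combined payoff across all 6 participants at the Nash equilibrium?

444.00 tokens

Each unit j contributes comes back to j as 2.4 × (j's share), so j prefers to contribute only if that share exceeds 1/2.4 = 0.4167; otherwise keeping the unit dominates.
Only Player 4 (9/21) clears that bar, contributing 60; the remaining 5 contribute 0. Total contributed: 60.
The group account pays out 2.4 × 60 = 144.00 in total (split across the unequal shares, but the aggregate is all that matters for the group sum).
The 5 free-riders keep 60 each, adding 300. Group total = 300 + 144.00 = 444.00.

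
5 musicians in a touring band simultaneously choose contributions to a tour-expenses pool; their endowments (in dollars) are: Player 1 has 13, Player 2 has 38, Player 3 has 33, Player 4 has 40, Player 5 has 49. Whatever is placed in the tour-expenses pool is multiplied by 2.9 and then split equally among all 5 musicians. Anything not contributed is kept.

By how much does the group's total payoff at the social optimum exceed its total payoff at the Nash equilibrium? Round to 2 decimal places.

The private return per contributed unit is 2.9/5 = 0.5800 < 1 for every player regardless of endowment, so the Nash equilibrium is zero contribution and the group total is Σ E_j = 13 + 38 + 33 + 40 + 49 = 173.
Each contributed unit returns 2.900 to the group, so the social optimum is full contribution by everyone: group total = 2.900 × 173 = 501.70.
Efficiency loss = (2.900 − 1) × 173 = 328.70.

328.70 dollars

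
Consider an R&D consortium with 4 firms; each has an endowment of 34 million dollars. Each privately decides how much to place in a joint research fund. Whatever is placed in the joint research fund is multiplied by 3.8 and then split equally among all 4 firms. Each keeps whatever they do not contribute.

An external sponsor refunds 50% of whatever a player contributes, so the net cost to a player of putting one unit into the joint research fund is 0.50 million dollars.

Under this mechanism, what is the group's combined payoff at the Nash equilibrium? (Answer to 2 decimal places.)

584.80 million dollars

The effective private return per unit is now (3.8/4) / 0.50 = 1.9000 > 1, so every player's dominant strategy flips to full contribution.
At the Nash equilibrium everyone contributes 34. Group total payoff = 4 × (34 × 0.50 + 3.8 × 34) = 584.80.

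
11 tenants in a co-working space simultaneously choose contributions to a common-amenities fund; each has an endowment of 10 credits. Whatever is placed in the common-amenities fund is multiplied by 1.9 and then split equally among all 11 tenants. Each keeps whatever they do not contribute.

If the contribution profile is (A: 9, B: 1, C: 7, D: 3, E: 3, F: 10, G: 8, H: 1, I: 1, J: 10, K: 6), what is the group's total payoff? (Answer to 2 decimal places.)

163.10 credits

Total contributed: 9 + 1 + 7 + 3 + 3 + 10 + 8 + 1 + 1 + 10 + 6 = 59; total kept: 11 × 10 − 59 = 51.
The common-amenities fund pays out 1.9 × 59 = 112.10 in aggregate.
Group total = 51 + 112.10 = 163.10.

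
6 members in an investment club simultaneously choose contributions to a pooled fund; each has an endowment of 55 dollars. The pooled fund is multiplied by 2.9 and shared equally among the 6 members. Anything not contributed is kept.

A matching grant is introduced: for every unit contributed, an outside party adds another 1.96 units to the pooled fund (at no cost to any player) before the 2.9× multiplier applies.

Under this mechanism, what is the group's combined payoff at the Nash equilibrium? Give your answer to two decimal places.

2832.72 dollars

Under the mechanism each unit contributed yields 2.9 × 2.96 / 6 = 1.4307 back to its contributor per unit of net cost, which exceeds 1, making full contribution the dominant choice for everyone.
So the Nash equilibrium is full contribution by all 6; the group earns 2.9 × 2.96 × 330 = 2832.72.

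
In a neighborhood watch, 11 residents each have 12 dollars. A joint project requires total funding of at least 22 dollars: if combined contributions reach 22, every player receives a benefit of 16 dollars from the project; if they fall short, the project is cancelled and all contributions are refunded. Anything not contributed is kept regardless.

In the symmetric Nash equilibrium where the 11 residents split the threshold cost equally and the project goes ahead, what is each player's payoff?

26 dollars

Equal share of the threshold: 22/11 = 2.
At this profile no one gains by cutting their contribution: any cut drops the total below 22, the project is cancelled, contributions are refunded, and the deviator ends with 12, which is less than 12 − 2 + 16 = 26. Contributing more than 2 just wastes the excess. So contributing exactly 2 is a best response.
Each player's payoff: 12 − 2 + 16 = 26.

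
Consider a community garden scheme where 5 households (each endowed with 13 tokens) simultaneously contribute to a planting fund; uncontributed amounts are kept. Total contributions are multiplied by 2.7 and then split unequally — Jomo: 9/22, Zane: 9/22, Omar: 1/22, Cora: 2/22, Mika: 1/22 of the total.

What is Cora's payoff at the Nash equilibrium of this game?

19.38 tokens

Each unit j contributes comes back to j as 2.7 × (j's share), so j prefers to contribute only if that share exceeds 1/2.7 = 0.3704; otherwise keeping the unit dominates.
The shares above 0.3704 belong to Jomo and Zane, contributing 13 each; the remaining 3 contribute 0. Total contributed: 26.
Cora keeps 13 and receives 2.7 × 26 × 2/22 = 6.38 from the planting fund, for a payoff of 19.38.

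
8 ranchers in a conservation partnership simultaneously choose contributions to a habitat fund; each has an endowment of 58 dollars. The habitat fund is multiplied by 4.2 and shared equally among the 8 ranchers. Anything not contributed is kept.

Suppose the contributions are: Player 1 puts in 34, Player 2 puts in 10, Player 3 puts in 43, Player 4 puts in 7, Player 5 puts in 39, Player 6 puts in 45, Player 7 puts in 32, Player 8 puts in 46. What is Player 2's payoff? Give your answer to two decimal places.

182.40 dollars

Total contributed: 34 + 10 + 43 + 7 + 39 + 45 + 32 + 46 = 256.
Each receives 4.2 × 256 / 8 = 134.40 from the habitat fund.
Player 2 keeps 58 − 10 = 48, so Player 2's payoff is 48 + 134.40 = 182.40.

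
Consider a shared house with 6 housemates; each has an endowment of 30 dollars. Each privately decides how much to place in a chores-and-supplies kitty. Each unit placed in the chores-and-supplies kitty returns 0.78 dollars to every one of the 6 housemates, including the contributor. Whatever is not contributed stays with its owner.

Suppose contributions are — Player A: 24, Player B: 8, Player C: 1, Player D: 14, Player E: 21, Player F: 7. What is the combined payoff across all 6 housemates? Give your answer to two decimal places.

Total contributed: 24 + 8 + 1 + 14 + 21 + 7 = 75; total kept: 6 × 30 − 75 = 105.
The chores-and-supplies kitty pays out 0.78 × 6 × 75 = 351.00 in aggregate.
Group total = 105 + 351.00 = 456.00.

456.00 dollars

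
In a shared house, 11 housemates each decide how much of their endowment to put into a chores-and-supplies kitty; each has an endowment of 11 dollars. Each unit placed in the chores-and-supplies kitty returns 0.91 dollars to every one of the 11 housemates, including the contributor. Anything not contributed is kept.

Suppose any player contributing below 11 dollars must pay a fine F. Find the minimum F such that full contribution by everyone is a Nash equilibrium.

0.99 dollars

Given the others contribute fully, the best deviation is to contribute 0 (any partial contribution still incurs the fine and gives up units whose private return 0.91 is below 1).
Deviating from 11 to 0 saves 11 dollars but forfeits the deviator's share of the drop in the chores-and-supplies kitty: 0.91 × 11 = 10.01.
So the deviation gain is 11 − 10.01 = 0.99, and the fine must be at least 0.99 dollars to wipe it out.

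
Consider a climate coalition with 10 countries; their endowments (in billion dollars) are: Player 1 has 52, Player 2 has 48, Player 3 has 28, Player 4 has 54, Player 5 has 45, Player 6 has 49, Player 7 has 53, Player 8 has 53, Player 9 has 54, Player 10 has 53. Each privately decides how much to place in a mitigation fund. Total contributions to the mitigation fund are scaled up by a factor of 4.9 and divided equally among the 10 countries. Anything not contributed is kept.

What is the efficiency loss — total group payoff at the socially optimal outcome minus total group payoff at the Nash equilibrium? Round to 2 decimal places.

1907.10 billion dollars

The private return per contributed unit is 4.9/10 = 0.4900 < 1 for every player regardless of endowment, so the Nash equilibrium is zero contribution and the group total is Σ E_j = 52 + 48 + 28 + 54 + 45 + 49 + 53 + 53 + 54 + 53 = 489.
Each contributed unit returns 4.900 to the group, so the social optimum is full contribution by everyone: group total = 4.900 × 489 = 2396.10.
Efficiency loss = (4.900 − 1) × 489 = 1907.10.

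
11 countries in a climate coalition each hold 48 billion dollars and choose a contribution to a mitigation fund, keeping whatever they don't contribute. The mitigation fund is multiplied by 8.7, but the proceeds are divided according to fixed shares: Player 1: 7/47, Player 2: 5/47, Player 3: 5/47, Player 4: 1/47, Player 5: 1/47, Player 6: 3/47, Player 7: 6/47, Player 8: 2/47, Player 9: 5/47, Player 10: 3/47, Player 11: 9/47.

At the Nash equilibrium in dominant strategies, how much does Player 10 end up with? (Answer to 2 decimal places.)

Player j's private return per contributed unit is 8.7 × (j's share). Contributing is weakly dominant for j when that share is at least 1/8.7 = 0.1149, and contributing 0 is dominant otherwise.
Player 1, Player 7 and Player 11 are above the threshold, contributing 48 each; the remaining 8 contribute 0. Total contributed: 144.
Player 10 keeps 48 and receives 8.7 × 144 × 3/47 = 79.97 from the mitigation fund, for a payoff of 127.97.

127.97 billion dollars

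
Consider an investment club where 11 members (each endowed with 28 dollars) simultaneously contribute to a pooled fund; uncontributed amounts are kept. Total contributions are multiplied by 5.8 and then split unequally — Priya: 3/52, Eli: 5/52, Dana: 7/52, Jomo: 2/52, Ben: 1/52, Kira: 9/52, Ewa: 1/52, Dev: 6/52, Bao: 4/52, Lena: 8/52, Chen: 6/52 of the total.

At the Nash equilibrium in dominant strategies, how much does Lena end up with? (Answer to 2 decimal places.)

52.98 dollars

Player j's private return per contributed unit is 5.8 × (j's share). Contributing is weakly dominant for j when that share is at least 1/5.8 = 0.1724, and contributing 0 is dominant otherwise.
The only share above 0.1724 is Kira's 9/52, contributing 28; the remaining 10 contribute 0. Total contributed: 28.
Lena keeps 28 and receives 5.8 × 28 × 8/52 = 24.98 from the pooled fund, for a payoff of 52.98.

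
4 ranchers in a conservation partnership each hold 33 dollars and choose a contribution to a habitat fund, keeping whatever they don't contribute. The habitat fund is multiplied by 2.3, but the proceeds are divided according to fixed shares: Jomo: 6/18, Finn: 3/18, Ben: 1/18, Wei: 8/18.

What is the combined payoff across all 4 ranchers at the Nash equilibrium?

A player with share s gets back 2.3·s per unit contributed, so full contribution is dominant for anyone with s > 1/2.3 = 0.4348 and zero contribution is dominant for anyone below.
Only Wei (8/18) clears that bar, contributing 33; the remaining 3 contribute 0. Total contributed: 33.
The habitat fund pays out 2.3 × 33 = 75.90 in total (split across the unequal shares, but the aggregate is all that matters for the group sum).
The 3 free-riders keep 33 each, adding 99. Group total = 99 + 75.90 = 174.90.

174.90 dollars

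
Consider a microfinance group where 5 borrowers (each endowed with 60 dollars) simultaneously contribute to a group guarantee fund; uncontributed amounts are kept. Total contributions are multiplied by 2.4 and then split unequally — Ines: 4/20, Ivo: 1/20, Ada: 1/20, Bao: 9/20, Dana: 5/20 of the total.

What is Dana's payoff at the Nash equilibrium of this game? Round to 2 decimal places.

96.00 dollars

For player j, contributing a unit is worthwhile iff 2.4 × (j's share) ≥ 1, i.e. iff j's share is at least 0.4167.
Bao alone (share 9/20) is above the threshold, contributing 60; the remaining 4 contribute 0. Total contributed: 60.
Dana keeps 60 and receives 2.4 × 60 × 5/20 = 36.00 from the group guarantee fund, for a payoff of 96.00.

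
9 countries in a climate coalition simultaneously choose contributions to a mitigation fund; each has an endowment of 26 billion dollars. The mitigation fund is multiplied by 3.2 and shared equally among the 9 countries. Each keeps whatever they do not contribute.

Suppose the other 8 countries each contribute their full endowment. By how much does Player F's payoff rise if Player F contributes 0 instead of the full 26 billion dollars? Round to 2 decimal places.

16.76 billion dollars

Switching from a contribution of 26 to 0 lets Player F keep an extra 26 billion dollars, but lowers the mitigation fund by 26, which costs Player F their own share of that drop: 3.2/9 × 26 = 9.24.
Net gain = 26 − 9.24 = 16.76. The private return per contributed unit (0.3556) is below 1, so free-riding is indeed the best response regardless of what the others do.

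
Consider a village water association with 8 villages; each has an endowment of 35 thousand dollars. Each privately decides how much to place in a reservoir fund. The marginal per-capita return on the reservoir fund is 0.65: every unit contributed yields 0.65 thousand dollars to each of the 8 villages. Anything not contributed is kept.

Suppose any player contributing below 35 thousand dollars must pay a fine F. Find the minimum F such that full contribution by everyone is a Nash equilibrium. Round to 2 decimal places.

12.25 thousand dollars

Given the others contribute fully, the best deviation is to contribute 0 (any partial contribution still incurs the fine and gives up units whose private return 0.65 is below 1).
Deviating from 35 to 0 saves 35 thousand dollars but forfeits the deviator's share of the drop in the reservoir fund: 0.65 × 35 = 22.75.
So the deviation gain is 35 − 22.75 = 12.25, and the fine must be at least 12.25 thousand dollars to wipe it out.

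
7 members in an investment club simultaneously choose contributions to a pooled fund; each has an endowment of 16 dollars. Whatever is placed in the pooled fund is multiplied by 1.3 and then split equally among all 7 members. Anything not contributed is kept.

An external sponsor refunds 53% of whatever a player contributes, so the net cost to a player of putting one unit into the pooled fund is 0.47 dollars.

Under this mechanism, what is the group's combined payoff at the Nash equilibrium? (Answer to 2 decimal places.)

The effective private return is (1.3/7) / 0.47 = 0.3951, which is still under 1, so the mechanism doesn't change anyone's dominant strategy: zero contribution.
Everyone keeps their endowment and the group total is 7 × 16 = 112.

112.00 dollars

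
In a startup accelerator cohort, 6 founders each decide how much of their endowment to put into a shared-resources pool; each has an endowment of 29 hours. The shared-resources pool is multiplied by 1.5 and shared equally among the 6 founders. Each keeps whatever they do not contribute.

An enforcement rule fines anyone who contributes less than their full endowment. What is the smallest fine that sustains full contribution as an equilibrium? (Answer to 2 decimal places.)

21.75 hours

Given the others contribute fully, the best deviation is to contribute 0 (any partial contribution still incurs the fine and gives up units whose private return 0.2500 is below 1).
Deviating from 29 to 0 saves 29 hours but forfeits the deviator's share of the drop in the shared-resources pool: 1.5/6 × 29 = 7.25.
So the deviation gain is 29 − 7.25 = 21.75, and the fine must be at least 21.75 hours to wipe it out.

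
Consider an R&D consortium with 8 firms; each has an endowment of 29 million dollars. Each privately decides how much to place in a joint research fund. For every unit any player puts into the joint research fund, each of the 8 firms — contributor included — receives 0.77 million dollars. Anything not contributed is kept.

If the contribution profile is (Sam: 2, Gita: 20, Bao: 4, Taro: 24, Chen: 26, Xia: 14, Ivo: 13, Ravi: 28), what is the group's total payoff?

907.96 million dollars

Total contributed: 2 + 20 + 4 + 24 + 26 + 14 + 13 + 28 = 131; total kept: 8 × 29 − 131 = 101.
The joint research fund pays out 0.77 × 8 × 131 = 806.96 in aggregate.
Group total = 101 + 806.96 = 907.96.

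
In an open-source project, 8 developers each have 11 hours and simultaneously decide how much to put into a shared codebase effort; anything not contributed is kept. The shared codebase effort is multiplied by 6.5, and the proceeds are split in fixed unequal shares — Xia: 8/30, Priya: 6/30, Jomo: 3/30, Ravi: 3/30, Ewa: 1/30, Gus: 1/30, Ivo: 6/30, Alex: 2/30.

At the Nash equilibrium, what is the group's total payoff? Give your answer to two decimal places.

Player j's private return per contributed unit is 6.5 × (j's share). Contributing is weakly dominant for j when that share is at least 1/6.5 = 0.1538, and contributing 0 is dominant otherwise.
Xia, Priya and Ivo are above the threshold, contributing 11 each; the remaining 5 contribute 0. Total contributed: 33.
The shared codebase effort pays out 6.5 × 33 = 214.50 in total (split across the unequal shares, but the aggregate is all that matters for the group sum).
The 5 free-riders keep 11 each, adding 55. Group total = 55 + 214.50 = 269.50.

269.50 hours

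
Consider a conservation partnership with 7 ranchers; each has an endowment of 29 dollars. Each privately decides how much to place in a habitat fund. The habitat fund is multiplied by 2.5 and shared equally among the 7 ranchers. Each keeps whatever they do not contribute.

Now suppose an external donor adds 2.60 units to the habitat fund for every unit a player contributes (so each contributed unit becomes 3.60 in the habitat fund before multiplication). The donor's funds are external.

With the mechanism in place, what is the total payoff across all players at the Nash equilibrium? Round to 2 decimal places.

Under the mechanism each unit contributed yields 2.5 × 3.60 / 7 = 1.2857 back to its contributor per unit of net cost, which exceeds 1, making full contribution the dominant choice for everyone.
At the Nash equilibrium everyone contributes 29. Group total payoff = 2.5 × 3.60 × 203 = 1827.00.

1827.00 dollars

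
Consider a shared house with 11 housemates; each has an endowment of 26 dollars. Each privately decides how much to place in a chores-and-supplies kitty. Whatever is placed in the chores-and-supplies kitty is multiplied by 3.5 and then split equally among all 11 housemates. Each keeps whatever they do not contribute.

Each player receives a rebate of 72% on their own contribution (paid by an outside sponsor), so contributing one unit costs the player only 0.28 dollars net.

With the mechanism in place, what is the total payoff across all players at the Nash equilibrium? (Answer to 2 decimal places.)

With the mechanism, a contributed unit returns (3.5/11) / 0.28 = 1.1364 per unit of net cost to the contributor — now above 1 — so contributing fully is weakly dominant for every player.
So the Nash equilibrium is full contribution by all 11; the group earns 11 × (26 × 0.72 + 3.5 × 26) = 1206.92.

1206.92 dollars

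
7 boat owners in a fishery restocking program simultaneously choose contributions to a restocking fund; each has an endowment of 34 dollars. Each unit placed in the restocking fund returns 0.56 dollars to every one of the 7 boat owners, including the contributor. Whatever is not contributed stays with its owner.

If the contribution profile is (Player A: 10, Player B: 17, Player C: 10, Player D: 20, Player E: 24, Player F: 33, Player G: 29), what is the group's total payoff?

Total contributed: 10 + 17 + 10 + 20 + 24 + 33 + 29 = 143; total kept: 7 × 34 − 143 = 95.
The restocking fund pays out 0.56 × 7 × 143 = 560.56 in aggregate.
Group total = 95 + 560.56 = 655.56.

655.56 dollars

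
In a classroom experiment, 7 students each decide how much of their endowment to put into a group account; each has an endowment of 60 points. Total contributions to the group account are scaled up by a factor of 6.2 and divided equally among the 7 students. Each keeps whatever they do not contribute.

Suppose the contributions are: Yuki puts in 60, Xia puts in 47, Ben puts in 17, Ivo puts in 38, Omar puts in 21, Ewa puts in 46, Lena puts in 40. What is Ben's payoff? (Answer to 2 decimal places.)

281.26 points

Total contributed: 60 + 47 + 17 + 38 + 21 + 46 + 40 = 269.
Each receives 6.2 × 269 / 7 = 238.26 from the group account.
Ben keeps 60 − 17 = 43, so Ben's payoff is 43 + 238.26 = 281.26.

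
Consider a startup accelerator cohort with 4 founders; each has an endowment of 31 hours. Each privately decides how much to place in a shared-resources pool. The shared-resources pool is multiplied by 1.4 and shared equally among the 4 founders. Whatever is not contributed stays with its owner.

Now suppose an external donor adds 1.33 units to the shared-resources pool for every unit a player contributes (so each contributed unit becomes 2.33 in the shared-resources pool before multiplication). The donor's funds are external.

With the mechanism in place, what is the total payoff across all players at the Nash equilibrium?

124.00 hours

Even with the mechanism, each unit contributed returns only 1.4 × 2.33 / 4 = 0.8155 per unit of net cost, so contributing nothing is still dominant.
At the Nash equilibrium no one contributes; group total payoff = 4 × 31 = 124.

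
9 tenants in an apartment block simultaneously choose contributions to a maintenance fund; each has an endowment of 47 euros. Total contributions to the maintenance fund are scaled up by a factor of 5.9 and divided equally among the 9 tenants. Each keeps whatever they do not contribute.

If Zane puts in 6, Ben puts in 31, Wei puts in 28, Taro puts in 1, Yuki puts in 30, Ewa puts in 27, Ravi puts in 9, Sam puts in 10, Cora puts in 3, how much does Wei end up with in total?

114.06 euros

Total contributed: 6 + 31 + 28 + 1 + 30 + 27 + 9 + 10 + 3 = 145.
Each receives 5.9 × 145 / 9 = 95.06 from the maintenance fund.
Wei keeps 47 − 28 = 19, so Wei's payoff is 19 + 95.06 = 114.06.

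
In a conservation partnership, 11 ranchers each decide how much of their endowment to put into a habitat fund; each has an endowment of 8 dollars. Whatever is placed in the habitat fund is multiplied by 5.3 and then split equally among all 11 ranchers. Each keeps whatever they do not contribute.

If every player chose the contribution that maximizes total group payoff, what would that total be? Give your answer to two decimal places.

Each contributed unit returns 5.300 to the group as a whole (0.4818 to each of 11 players), which exceeds 1, so the social optimum is full contribution: group total = 5.300 × 88 = 466.40.

466.40 dollars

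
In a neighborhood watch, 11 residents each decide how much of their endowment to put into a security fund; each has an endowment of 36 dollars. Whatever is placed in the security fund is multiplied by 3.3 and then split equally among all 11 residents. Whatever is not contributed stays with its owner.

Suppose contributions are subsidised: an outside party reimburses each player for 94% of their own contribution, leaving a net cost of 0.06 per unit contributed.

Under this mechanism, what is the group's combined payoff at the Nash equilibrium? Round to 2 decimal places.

1679.04 dollars

Under the mechanism each unit contributed yields (3.3/11) / 0.06 = 5.0000 back to its contributor per unit of net cost, which exceeds 1, making full contribution the dominant choice for everyone.
At the Nash equilibrium everyone contributes 36. Group total payoff = 11 × (36 × 0.94 + 3.3 × 36) = 1679.04.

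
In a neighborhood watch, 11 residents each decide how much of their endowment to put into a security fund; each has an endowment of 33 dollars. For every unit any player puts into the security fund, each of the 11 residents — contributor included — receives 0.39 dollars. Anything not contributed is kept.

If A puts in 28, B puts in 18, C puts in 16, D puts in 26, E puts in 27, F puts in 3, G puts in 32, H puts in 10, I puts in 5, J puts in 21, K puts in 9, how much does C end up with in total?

93.05 dollars

Total contributed: 28 + 18 + 16 + 26 + 27 + 3 + 32 + 10 + 5 + 21 + 9 = 195.
Each receives 0.39 × 195 = 76.05 from the security fund.
C keeps 33 − 16 = 17, so C's payoff is 17 + 76.05 = 93.05.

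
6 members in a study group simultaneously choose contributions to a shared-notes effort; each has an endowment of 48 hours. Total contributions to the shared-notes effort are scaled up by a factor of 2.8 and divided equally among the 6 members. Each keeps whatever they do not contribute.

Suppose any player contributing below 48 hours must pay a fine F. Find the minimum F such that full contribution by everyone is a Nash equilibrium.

Given the others contribute fully, the best deviation is to contribute 0 (any partial contribution still incurs the fine and gives up units whose private return 0.4667 is below 1).
Deviating from 48 to 0 saves 48 hours but forfeits the deviator's share of the drop in the shared-notes effort: 2.8/6 × 48 = 22.40.
So the deviation gain is 48 − 22.40 = 25.60, and the fine must be at least 25.60 hours to wipe it out.

25.60 hours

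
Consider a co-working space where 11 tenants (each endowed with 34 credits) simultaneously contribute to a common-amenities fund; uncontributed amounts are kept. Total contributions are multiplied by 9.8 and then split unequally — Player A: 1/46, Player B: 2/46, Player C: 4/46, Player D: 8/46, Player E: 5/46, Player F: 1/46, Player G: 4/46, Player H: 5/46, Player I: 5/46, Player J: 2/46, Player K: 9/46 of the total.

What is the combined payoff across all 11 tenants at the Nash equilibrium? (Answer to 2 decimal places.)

Each unit j contributes comes back to j as 9.8 × (j's share), so j prefers to contribute only if that share exceeds 1/9.8 = 0.1020; otherwise keeping the unit dominates.
Player D, Player E, Player H, Player I and Player K are above the threshold, contributing 34 each; the remaining 6 contribute 0. Total contributed: 170.
The common-amenities fund pays out 9.8 × 170 = 1666.00 in total (split across the unequal shares, but the aggregate is all that matters for the group sum).
The 6 free-riders keep 34 each, adding 204. Group total = 204 + 1666.00 = 1870.00.

1870.00 credits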